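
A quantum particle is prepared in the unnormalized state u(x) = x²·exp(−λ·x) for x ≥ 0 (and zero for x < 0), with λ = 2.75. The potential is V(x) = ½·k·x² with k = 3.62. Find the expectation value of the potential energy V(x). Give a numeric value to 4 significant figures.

⟨V⟩ = ∫ V(x)·|u|² dx / ∫|u|² dx.
Every integrand reduces to terms xʲ·e^(−2λx) on [0, ∞); use ∫₀^∞ xʲ·e^(−2λx) dx = j!/(2λ)^(j+1).
State is unnormalized: ∫|u|² dx = 0.0047687, and ∫u*·V(x)·u dx = 0.0085600, so ⟨V⟩ = 0.0085600 / 0.0047687.
⟨V⟩ = 1.7950.

1.795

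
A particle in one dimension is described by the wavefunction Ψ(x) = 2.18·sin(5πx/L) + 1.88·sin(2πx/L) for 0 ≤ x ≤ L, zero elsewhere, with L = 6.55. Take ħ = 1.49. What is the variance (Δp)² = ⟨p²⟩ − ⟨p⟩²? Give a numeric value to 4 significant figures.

8.194

Compute ⟨p⟩ and ⟨p²⟩ separately; (Δp)² = ⟨p²⟩ − ⟨p⟩².
d²/dx² sin(jπx/L) = −(jπ/L)²·sin(jπx/L); on 0 ≤ x ≤ L, ∫sin²(jπx/L) dx = L/2 and ∫sin(jπx/L)·sin(lπx/L) dx = 0 for j ≠ l, so only diagonal terms survive in ∫|Ψ|² and ∫Ψ·Ψ″; ∫Ψ·Ψ′ dx = [Ψ²/2] between the walls = 0.
Normalization: ∫|Ψ|² dx = 27.139.
⟨p⟩ = 0.0000 and ⟨p²⟩ = 8.1938.
(Δp)² = 8.1938 − (0.0000)² = 8.1938.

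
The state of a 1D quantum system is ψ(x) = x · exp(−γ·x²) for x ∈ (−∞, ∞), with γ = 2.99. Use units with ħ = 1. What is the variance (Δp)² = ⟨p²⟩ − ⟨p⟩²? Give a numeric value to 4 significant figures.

8.970

Compute ⟨p⟩ and ⟨p²⟩ separately; (Δp)² = ⟨p²⟩ − ⟨p⟩².
Expand each integrand as polynomial × e^(−2γx²) and use ∫x^(2j)·e^(−2γx²) dx = (2j−1)!!/(4γ)^j · √(π/(2γ)), odd powers → 0; here √(π/(2γ)) = 0.72481. Differentiate with the product rule, d/dx e^(−γx²) = −2γx·e^(−γx²).
Normalization: ∫|ψ|² dx = 0.060603.
⟨p⟩ = 0.0000 and ⟨p²⟩ = 8.9700.
(Δp)² = 8.9700 − (0.0000)² = 8.9700.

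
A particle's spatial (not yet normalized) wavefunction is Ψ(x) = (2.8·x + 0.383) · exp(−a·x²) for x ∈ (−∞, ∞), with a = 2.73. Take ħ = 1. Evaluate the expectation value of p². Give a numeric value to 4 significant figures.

p² Ψ = −ħ² d²Ψ/dx²; ⟨p²⟩ = −ħ² ∫ Ψ*·Ψ'' dx / ∫|Ψ|² dx.
Expand each integrand as polynomial × e^(−2ax²) and use ∫x^(2j)·e^(−2ax²) dx = (2j−1)!!/(4a)^j · √(π/(2a)), odd powers → 0; here √(π/(2a)) = 0.75854. Differentiate with the product rule, d/dx e^(−ax²) = −2ax·e^(−ax²).
State is unnormalized: ∫|Ψ|² dx = 0.65586, and ∫Ψ*·(−ħ² Ψ'') dx = 4.7640, so ⟨p²⟩ = 4.7640 / 0.65586.
⟨p²⟩ = 7.2637.

7.264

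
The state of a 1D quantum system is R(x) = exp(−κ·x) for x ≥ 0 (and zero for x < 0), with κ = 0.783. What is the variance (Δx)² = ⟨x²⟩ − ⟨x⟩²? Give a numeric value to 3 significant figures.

0.408

Compute ⟨x⟩ and ⟨x²⟩ separately, then (Δx)² = ⟨x²⟩ − ⟨x⟩².
Every integrand reduces to terms xʲ·e^(−2κx) on [0, ∞); use ∫₀^∞ xʲ·e^(−2κx) dx = j!/(2κ)^(j+1).
Normalization: ∫|R|² dx = 0.63857.
⟨x⟩ = 0.63857 and ⟨x²⟩ = 0.81554.
(Δx)² = 0.81554 − (0.63857)² = 0.40777.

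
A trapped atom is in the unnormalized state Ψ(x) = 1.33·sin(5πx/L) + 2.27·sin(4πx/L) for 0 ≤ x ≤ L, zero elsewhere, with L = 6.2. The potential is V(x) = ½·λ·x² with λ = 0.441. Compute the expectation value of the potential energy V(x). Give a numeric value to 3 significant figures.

1.32

⟨V⟩ = ∫ V(x)·|Ψ|² dx / ∫|Ψ|² dx.
On 0 ≤ x ≤ L (j ≠ l): ∫sin²(jπx/L) dx = L/2, ∫sin(jπx/L)·sin(lπx/L) dx = 0; diagonal moments ∫x·sin²(jπx/L) dx = L²/4, ∫x²·sin²(jπx/L) dx = L³·(1/6 − 1/(4j²π²)); cross terms ∫x·sin(jπx/L)·sin(lπx/L) dx = 0 for j + l even and −4jlL²/(π²(j² − l²)²) for j + l odd, ∫x²·sin(jπx/L)·sin(lπx/L) dx = (−1)^(j+l)·4jlL³/(π²(j² − l²)²); higher powers the same way via product-to-sum and parts.
State is unnormalized: ∫|Ψ|² dx = 21.458, and ∫Ψ*·V(x)·Ψ dx = 28.348, so ⟨V⟩ = 28.348 / 21.458.
⟨V⟩ = 1.3211.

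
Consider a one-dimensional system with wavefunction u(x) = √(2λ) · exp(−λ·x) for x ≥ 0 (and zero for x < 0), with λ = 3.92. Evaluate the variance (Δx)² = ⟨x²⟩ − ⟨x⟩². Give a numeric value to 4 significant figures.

0.01627

Compute ⟨x⟩ and ⟨x²⟩ separately, then (Δx)² = ⟨x²⟩ − ⟨x⟩².
Every integrand reduces to terms xʲ·e^(−2λx) on [0, ∞); use ∫₀^∞ xʲ·e^(−2λx) dx = j!/(2λ)^(j+1).
⟨x⟩ = 0.12755 and ⟨x²⟩ = 0.032539.
(Δx)² = 0.032539 − (0.12755)² = 0.016269.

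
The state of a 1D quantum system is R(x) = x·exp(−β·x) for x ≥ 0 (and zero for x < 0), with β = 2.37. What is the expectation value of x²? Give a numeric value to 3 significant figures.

0.534

⟨x²⟩ = ∫ x²·|R|² dx / ∫|R|² dx (integrals over the domain).
Every integrand reduces to terms xʲ·e^(−2βx) on [0, ∞); use ∫₀^∞ xʲ·e^(−2βx) dx = j!/(2β)^(j+1).
State is unnormalized: ∫|R|² dx = 0.018780, and ∫R*·x²·R dx = 0.010030, so ⟨x²⟩ = 0.010030 / 0.018780.
⟨x²⟩ = 0.53410.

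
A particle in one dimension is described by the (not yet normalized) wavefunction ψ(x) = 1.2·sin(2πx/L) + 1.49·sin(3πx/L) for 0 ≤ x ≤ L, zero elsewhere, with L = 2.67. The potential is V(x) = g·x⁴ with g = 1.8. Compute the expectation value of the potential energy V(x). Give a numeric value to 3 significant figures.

4.02

⟨V⟩ = ∫ V(x)·|ψ|² dx / ∫|ψ|² dx.
On 0 ≤ x ≤ L (j ≠ l): ∫sin²(jπx/L) dx = L/2, ∫sin(jπx/L)·sin(lπx/L) dx = 0; diagonal moments ∫x·sin²(jπx/L) dx = L²/4, ∫x²·sin²(jπx/L) dx = L³·(1/6 − 1/(4j²π²)); cross terms ∫x·sin(jπx/L)·sin(lπx/L) dx = 0 for j + l even and −4jlL²/(π²(j² − l²)²) for j + l odd, ∫x²·sin(jπx/L)·sin(lπx/L) dx = (−1)^(j+l)·4jlL³/(π²(j² − l²)²); higher powers the same way via product-to-sum and parts.
State is unnormalized: ∫|ψ|² dx = 4.8862, and ∫ψ*·V(x)·ψ dx = 19.624, so ⟨V⟩ = 19.624 / 4.8862.
⟨V⟩ = 4.0162.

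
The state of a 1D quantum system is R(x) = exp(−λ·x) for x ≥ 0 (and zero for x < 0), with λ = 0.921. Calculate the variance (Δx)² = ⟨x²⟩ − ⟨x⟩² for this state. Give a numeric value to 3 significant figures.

0.295

Compute ⟨x⟩ and ⟨x²⟩ separately, then (Δx)² = ⟨x²⟩ − ⟨x⟩².
Every integrand reduces to terms xʲ·e^(−2λx) on [0, ∞); use ∫₀^∞ xʲ·e^(−2λx) dx = j!/(2λ)^(j+1).
Normalization: ∫|R|² dx = 0.54289.
⟨x⟩ = 0.54289 and ⟨x²⟩ = 0.58946.
(Δx)² = 0.58946 − (0.54289)² = 0.29473.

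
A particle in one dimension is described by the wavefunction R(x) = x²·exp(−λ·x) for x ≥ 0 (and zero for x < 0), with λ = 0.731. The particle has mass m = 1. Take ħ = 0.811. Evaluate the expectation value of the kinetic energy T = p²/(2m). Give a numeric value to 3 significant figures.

T = −(ħ²/2m) d²/dx², so ⟨T⟩ = −(ħ²/2m) ∫ R*·R'' dx / ∫|R|² dx; with m = 1.
Differentiate x²·exp(−λ·x) with the product rule; every integrand then reduces to terms xʲ·e^(−2λx) on [0, ∞), with ∫₀^∞ xʲ·e^(−2λx) dx = j!/(2λ)^(j+1).
State is unnormalized: ∫|R|² dx = 3.5931, and ∫R*·(−ħ²/2m · R'') dx = 0.21047, so ⟨T⟩ = 0.21047 / 3.5931.
⟨T⟩ = 0.058577.

0.0586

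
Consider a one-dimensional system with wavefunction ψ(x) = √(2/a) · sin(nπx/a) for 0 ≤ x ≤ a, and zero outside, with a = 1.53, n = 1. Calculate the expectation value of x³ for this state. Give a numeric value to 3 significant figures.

0.623

⟨x³⟩ = ∫ x³·|ψ|² dx (integrals over the domain).
With sin²θ = (1 − cos2θ)/2 on 0 ≤ x ≤ a: ∫sin²(nπx/a) dx = a/2, ∫x·sin²(nπx/a) dx = a²/4, ∫x²·sin²(nπx/a) dx = a³·(1/6 − 1/(4n²π²)); higher powers xᵏ the same way, integrating xᵏ·cos(2nπx/a) by parts.
⟨x³⟩ = 0.62323.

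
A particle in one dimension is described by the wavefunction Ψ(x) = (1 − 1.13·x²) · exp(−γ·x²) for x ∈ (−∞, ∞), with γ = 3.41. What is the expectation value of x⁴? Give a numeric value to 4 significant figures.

⟨x⁴⟩ = ∫ x⁴·|Ψ|² dx / ∫|Ψ|² dx (integrals over the domain).
Expand each integrand as polynomial × e^(−2γx²) and use ∫x^(2j)·e^(−2γx²) dx = (2j−1)!!/(4γ)^j · √(π/(2γ)), odd powers → 0; here √(π/(2γ)) = 0.67871.
State is unnormalized: ∫|Ψ|² dx = 0.58023, and ∫Ψ*·x⁴·Ψ dx = 0.0045064, so ⟨x⁴⟩ = 0.0045064 / 0.58023.
⟨x⁴⟩ = 0.0077666.

0.007767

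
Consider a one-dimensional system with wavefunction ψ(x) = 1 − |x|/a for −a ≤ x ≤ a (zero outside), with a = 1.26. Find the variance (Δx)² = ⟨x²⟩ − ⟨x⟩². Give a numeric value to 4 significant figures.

0.1588

Compute ⟨x⟩ and ⟨x²⟩ separately, then (Δx)² = ⟨x²⟩ − ⟨x⟩².
ψ is even, so ∫ over [−a, a] = 2∫₀ᵃ with ψ = 1 − x/a there: ∫₀ᵃ (1 − x/a)² dx = a/3, ∫₀ᵃ x²(1 − x/a)² dx = a³/30, ∫₀ᵃ x⁴(1 − x/a)² dx = a⁵/105.
Normalization: ∫|ψ|² dx = 0.84000.
⟨x⟩ = 0.0000 and ⟨x²⟩ = 0.15876.
(Δx)² = 0.15876 − (0.0000)² = 0.15876.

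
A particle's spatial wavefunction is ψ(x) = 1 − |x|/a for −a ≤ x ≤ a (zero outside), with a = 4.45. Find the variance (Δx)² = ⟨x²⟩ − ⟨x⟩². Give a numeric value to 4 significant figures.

Compute ⟨x⟩ and ⟨x²⟩ separately, then (Δx)² = ⟨x²⟩ − ⟨x⟩².
ψ is even, so ∫ over [−a, a] = 2∫₀ᵃ with ψ = 1 − x/a there: ∫₀ᵃ (1 − x/a)² dx = a/3, ∫₀ᵃ x²(1 − x/a)² dx = a³/30, ∫₀ᵃ x⁴(1 − x/a)² dx = a⁵/105.
Normalization: ∫|ψ|² dx = 2.9667.
⟨x⟩ = 0.0000 and ⟨x²⟩ = 1.9803.
(Δx)² = 1.9803 − (0.0000)² = 1.9803.

1.980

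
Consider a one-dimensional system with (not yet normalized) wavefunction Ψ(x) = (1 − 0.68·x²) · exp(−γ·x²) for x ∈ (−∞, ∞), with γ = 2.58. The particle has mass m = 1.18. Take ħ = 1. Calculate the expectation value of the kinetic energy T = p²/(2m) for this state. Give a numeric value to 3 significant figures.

1.44

T = −(ħ²/2m) d²/dx², so ⟨T⟩ = −(ħ²/2m) ∫ Ψ*·Ψ'' dx / ∫|Ψ|² dx; with m = 1.18.
Expand each integrand as polynomial × e^(−2γx²) and use ∫x^(2j)·e^(−2γx²) dx = (2j−1)!!/(4γ)^j · √(π/(2γ)), odd powers → 0; here √(π/(2γ)) = 0.78028. Differentiate with the product rule, d/dx e^(−γx²) = −2γx·e^(−γx²).
State is unnormalized: ∫|Ψ|² dx = 0.68761, and ∫Ψ*·(−ħ²/2m · Ψ'') dx = 0.99136, so ⟨T⟩ = 0.99136 / 0.68761.
⟨T⟩ = 1.4417.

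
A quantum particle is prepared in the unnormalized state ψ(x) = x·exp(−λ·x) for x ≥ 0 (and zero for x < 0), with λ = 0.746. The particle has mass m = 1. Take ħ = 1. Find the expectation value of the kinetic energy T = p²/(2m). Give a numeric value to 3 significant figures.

0.278

T = −(ħ²/2m) d²/dx², so ⟨T⟩ = −(ħ²/2m) ∫ ψ*·ψ'' dx / ∫|ψ|² dx; with m = 1.
Differentiate x·exp(−λ·x) with the product rule; every integrand then reduces to terms xʲ·e^(−2λx) on [0, ∞), with ∫₀^∞ xʲ·e^(−2λx) dx = j!/(2λ)^(j+1).
State is unnormalized: ∫|ψ|² dx = 0.60218, and ∫ψ*·(−ħ²/2m · ψ'') dx = 0.16756, so ⟨T⟩ = 0.16756 / 0.60218.
⟨T⟩ = 0.27826.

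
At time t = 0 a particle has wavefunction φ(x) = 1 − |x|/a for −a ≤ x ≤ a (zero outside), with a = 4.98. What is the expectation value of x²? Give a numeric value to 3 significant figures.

2.48

⟨x²⟩ = ∫ x²·|φ|² dx / ∫|φ|² dx (integrals over the domain).
φ is even, so ∫ over [−a, a] = 2∫₀ᵃ with φ = 1 − x/a there: ∫₀ᵃ (1 − x/a)² dx = a/3, ∫₀ᵃ x²(1 − x/a)² dx = a³/30, ∫₀ᵃ x⁴(1 − x/a)² dx = a⁵/105.
State is unnormalized: ∫|φ|² dx = 3.3200, and ∫φ*·x²·φ dx = 8.2337, so ⟨x²⟩ = 8.2337 / 3.3200.
⟨x²⟩ = 2.4800.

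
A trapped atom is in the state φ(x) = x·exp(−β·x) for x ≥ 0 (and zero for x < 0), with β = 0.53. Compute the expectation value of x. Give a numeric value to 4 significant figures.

⟨x⟩ = ∫ x·|φ|² dx / ∫|φ|² dx (integrals over the domain).
Every integrand reduces to terms xʲ·e^(−2βx) on [0, ∞); use ∫₀^∞ xʲ·e^(−2βx) dx = j!/(2β)^(j+1).
State is unnormalized: ∫|φ|² dx = 1.6792, and ∫φ*·x·φ dx = 4.7526, so ⟨x⟩ = 4.7526 / 1.6792.
⟨x⟩ = 2.8302.

2.830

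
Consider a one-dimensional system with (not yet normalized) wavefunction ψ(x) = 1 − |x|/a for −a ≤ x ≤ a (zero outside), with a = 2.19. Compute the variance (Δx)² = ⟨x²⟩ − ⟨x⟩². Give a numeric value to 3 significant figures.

Compute ⟨x⟩ and ⟨x²⟩ separately, then (Δx)² = ⟨x²⟩ − ⟨x⟩².
ψ is even, so ∫ over [−a, a] = 2∫₀ᵃ with ψ = 1 − x/a there: ∫₀ᵃ (1 − x/a)² dx = a/3, ∫₀ᵃ x²(1 − x/a)² dx = a³/30, ∫₀ᵃ x⁴(1 − x/a)² dx = a⁵/105.
Normalization: ∫|ψ|² dx = 1.4600.
⟨x⟩ = 0.0000 and ⟨x²⟩ = 0.47961.
(Δx)² = 0.47961 − (0.0000)² = 0.47961.

0.480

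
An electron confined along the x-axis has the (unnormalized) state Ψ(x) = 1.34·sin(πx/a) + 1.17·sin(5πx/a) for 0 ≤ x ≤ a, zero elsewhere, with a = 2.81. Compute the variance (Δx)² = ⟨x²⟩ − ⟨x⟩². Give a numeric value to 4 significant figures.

0.4792

Compute ⟨x⟩ and ⟨x²⟩ separately, then (Δx)² = ⟨x²⟩ − ⟨x⟩².
On 0 ≤ x ≤ a (j ≠ l): ∫sin²(jπx/a) dx = a/2, ∫sin(jπx/a)·sin(lπx/a) dx = 0; diagonal moments ∫x·sin²(jπx/a) dx = a²/4, ∫x²·sin²(jπx/a) dx = a³·(1/6 − 1/(4j²π²)); cross terms ∫x·sin(jπx/a)·sin(lπx/a) dx = 0 for j + l even and −4jla²/(π²(j² − l²)²) for j + l odd, ∫x²·sin(jπx/a)·sin(lπx/a) dx = (−1)^(j+l)·4jla³/(π²(j² − l²)²); higher powers the same way via product-to-sum and parts.
Normalization: ∫|Ψ|² dx = 4.4461.
⟨x⟩ = 1.4050 and ⟨x²⟩ = 2.4532.
(Δx)² = 2.4532 − (1.4050)² = 0.47916.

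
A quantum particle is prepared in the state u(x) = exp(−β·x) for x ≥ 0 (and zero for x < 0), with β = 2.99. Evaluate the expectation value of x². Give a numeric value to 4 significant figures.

⟨x²⟩ = ∫ x²·|u|² dx / ∫|u|² dx (integrals over the domain).
Every integrand reduces to terms xʲ·e^(−2βx) on [0, ∞); use ∫₀^∞ xʲ·e^(−2βx) dx = j!/(2β)^(j+1).
State is unnormalized: ∫|u|² dx = 0.16722, and ∫u*·x²·u dx = 0.0093525, so ⟨x²⟩ = 0.0093525 / 0.16722.
⟨x²⟩ = 0.055928.

0.05593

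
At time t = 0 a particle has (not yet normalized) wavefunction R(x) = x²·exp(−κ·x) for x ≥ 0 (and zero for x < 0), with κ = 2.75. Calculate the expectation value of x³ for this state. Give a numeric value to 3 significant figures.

⟨x³⟩ = ∫ x³·|R|² dx / ∫|R|² dx (integrals over the domain).
Every integrand reduces to terms xʲ·e^(−2κx) on [0, ∞); use ∫₀^∞ xʲ·e^(−2κx) dx = j!/(2κ)^(j+1).
State is unnormalized: ∫|R|² dx = 0.0047687, and ∫R*·x³·R dx = 0.0060191, so ⟨x³⟩ = 0.0060191 / 0.0047687.
⟨x³⟩ = 1.2622.

1.26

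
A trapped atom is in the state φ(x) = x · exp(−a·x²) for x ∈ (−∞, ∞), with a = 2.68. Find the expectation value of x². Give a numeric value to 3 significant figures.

0.280

⟨x²⟩ = ∫ x²·|φ|² dx / ∫|φ|² dx (integrals over the domain).
Expand each integrand as polynomial × e^(−2ax²) and use ∫x^(2j)·e^(−2ax²) dx = (2j−1)!!/(4a)^j · √(π/(2a)), odd powers → 0; here √(π/(2a)) = 0.76558.
State is unnormalized: ∫|φ|² dx = 0.071416, and ∫φ*·x²·φ dx = 0.019986, so ⟨x²⟩ = 0.019986 / 0.071416.
⟨x²⟩ = 0.27985.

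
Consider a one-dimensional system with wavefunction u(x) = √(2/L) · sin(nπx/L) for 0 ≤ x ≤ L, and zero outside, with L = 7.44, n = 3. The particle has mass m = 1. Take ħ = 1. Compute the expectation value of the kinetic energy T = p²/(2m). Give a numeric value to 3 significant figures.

0.802

T = −(ħ²/2m) d²/dx², so ⟨T⟩ = −(ħ²/2m) ∫ u*·u'' dx; with m = 1.
d/dx sin(nπx/L) = (nπ/L)·cos(nπx/L) and d²/dx² sin(nπx/L) = −(nπ/L)²·sin(nπx/L); on 0 ≤ x ≤ L, ∫sin²(nπx/L) dx = L/2 and ∫sin(nπx/L)·cos(nπx/L) dx = 0.
⟨T⟩ = 0.80235.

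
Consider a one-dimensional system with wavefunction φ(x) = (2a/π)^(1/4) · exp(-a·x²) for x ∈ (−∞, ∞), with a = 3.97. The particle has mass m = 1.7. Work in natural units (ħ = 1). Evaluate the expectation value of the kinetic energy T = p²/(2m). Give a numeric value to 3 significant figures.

T = −(ħ²/2m) d²/dx², so ⟨T⟩ = −(ħ²/2m) ∫ φ*·φ'' dx; with m = 1.7.
Gaussian moments: ∫x^(2j)·e^(−2ax²) dx = (2j−1)!!/(4a)^j · √(π/(2a)), odd powers integrate to 0; here √(π/(2a)) = 0.62902. Derivatives: d/dx e^(−ax²) = −2ax·e^(−ax²), d²/dx² e^(−ax²) = (4a²x² − 2a)·e^(−ax²).
⟨T⟩ = 1.1676.

1.17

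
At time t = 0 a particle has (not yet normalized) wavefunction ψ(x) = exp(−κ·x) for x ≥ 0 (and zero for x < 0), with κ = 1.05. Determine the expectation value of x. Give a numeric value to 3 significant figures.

0.476

⟨x⟩ = ∫ x·|ψ|² dx / ∫|ψ|² dx (integrals over the domain).
Every integrand reduces to terms xʲ·e^(−2κx) on [0, ∞); use ∫₀^∞ xʲ·e^(−2κx) dx = j!/(2κ)^(j+1).
State is unnormalized: ∫|ψ|² dx = 0.47619, and ∫ψ*·x·ψ dx = 0.22676, so ⟨x⟩ = 0.22676 / 0.47619.
⟨x⟩ = 0.47619.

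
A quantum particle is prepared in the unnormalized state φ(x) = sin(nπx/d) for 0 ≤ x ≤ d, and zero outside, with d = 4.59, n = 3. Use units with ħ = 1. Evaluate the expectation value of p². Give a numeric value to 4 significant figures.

4.216

p² φ = −ħ² d²φ/dx²; ⟨p²⟩ = −ħ² ∫ φ*·φ'' dx / ∫|φ|² dx.
d/dx sin(nπx/d) = (nπ/d)·cos(nπx/d) and d²/dx² sin(nπx/d) = −(nπ/d)²·sin(nπx/d); on 0 ≤ x ≤ d, ∫sin²(nπx/d) dx = d/2 and ∫sin(nπx/d)·cos(nπx/d) dx = 0.
State is unnormalized: ∫|φ|² dx = 2.2950, and ∫φ*·(−ħ² φ'') dx = 9.6761, so ⟨p²⟩ = 9.6761 / 2.2950.
⟨p²⟩ = 4.2162.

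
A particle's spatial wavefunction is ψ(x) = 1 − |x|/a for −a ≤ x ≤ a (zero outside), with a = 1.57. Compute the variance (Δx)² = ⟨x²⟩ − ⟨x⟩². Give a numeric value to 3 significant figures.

Compute ⟨x⟩ and ⟨x²⟩ separately, then (Δx)² = ⟨x²⟩ − ⟨x⟩².
ψ is even, so ∫ over [−a, a] = 2∫₀ᵃ with ψ = 1 − x/a there: ∫₀ᵃ (1 − x/a)² dx = a/3, ∫₀ᵃ x²(1 − x/a)² dx = a³/30, ∫₀ᵃ x⁴(1 − x/a)² dx = a⁵/105.
Normalization: ∫|ψ|² dx = 1.0467.
⟨x⟩ = 0.0000 and ⟨x²⟩ = 0.24649.
(Δx)² = 0.24649 − (0.0000)² = 0.24649.

0.246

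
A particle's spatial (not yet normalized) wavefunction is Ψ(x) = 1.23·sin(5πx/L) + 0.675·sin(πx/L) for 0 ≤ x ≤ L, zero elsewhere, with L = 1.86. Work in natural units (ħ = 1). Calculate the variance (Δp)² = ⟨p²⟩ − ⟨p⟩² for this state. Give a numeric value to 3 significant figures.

Compute ⟨p⟩ and ⟨p²⟩ separately; (Δp)² = ⟨p²⟩ − ⟨p⟩².
d²/dx² sin(jπx/L) = −(jπ/L)²·sin(jπx/L); on 0 ≤ x ≤ L, ∫sin²(jπx/L) dx = L/2 and ∫sin(jπx/L)·sin(lπx/L) dx = 0 for j ≠ l, so only diagonal terms survive in ∫|Ψ|² and ∫Ψ·Ψ″; ∫Ψ·Ψ′ dx = [Ψ²/2] between the walls = 0.
Normalization: ∫|Ψ|² dx = 1.8307.
⟨p⟩ = 0.0000 and ⟨p²⟩ = 55.473.
(Δp)² = 55.473 − (0.0000)² = 55.473.

55.5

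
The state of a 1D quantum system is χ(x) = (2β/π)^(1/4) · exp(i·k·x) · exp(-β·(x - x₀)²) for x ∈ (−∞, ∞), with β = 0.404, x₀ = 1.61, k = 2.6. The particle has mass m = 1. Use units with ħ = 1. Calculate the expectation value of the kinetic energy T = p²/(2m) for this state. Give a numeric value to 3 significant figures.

3.58

T = −(ħ²/2m) d²/dx², so ⟨T⟩ = −(ħ²/2m) ∫ χ*·χ'' dx; with m = 1.
Gaussian moments (u = x − x₀): ∫u^(2j)·e^(−2βu²) du = (2j−1)!!/(4β)^j · √(π/(2β)), odd powers integrate to 0; here √(π/(2β)) = 1.9718. Derivatives: χ′ = (ik − 2βu)·χ, χ″ = ((ik − 2βu)² − 2β)·χ; the odd-in-u pieces drop out.
⟨T⟩ = 3.5820.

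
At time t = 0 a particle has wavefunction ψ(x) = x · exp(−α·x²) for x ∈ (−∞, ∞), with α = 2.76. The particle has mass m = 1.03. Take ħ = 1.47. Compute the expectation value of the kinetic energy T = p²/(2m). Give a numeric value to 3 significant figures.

8.69

T = −(ħ²/2m) d²/dx², so ⟨T⟩ = −(ħ²/2m) ∫ ψ*·ψ'' dx / ∫|ψ|² dx; with m = 1.03.
Expand each integrand as polynomial × e^(−2αx²) and use ∫x^(2j)·e^(−2αx²) dx = (2j−1)!!/(4α)^j · √(π/(2α)), odd powers → 0; here √(π/(2α)) = 0.75441. Differentiate with the product rule, d/dx e^(−αx²) = −2αx·e^(−αx²).
State is unnormalized: ∫|ψ|² dx = 0.068334, and ∫ψ*·(−ħ²/2m · ψ'') dx = 0.59352, so ⟨T⟩ = 0.59352 / 0.068334.
⟨T⟩ = 8.6856.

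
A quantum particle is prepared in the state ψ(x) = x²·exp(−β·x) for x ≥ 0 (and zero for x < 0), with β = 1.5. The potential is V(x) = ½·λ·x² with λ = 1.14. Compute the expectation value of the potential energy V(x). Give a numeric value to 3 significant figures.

⟨V⟩ = ∫ V(x)·|ψ|² dx / ∫|ψ|² dx.
Every integrand reduces to terms xʲ·e^(−2βx) on [0, ∞); use ∫₀^∞ xʲ·e^(−2βx) dx = j!/(2β)^(j+1).
State is unnormalized: ∫|ψ|² dx = 0.098765, and ∫ψ*·V(x)·ψ dx = 0.18765, so ⟨V⟩ = 0.18765 / 0.098765.
⟨V⟩ = 1.9000.

1.90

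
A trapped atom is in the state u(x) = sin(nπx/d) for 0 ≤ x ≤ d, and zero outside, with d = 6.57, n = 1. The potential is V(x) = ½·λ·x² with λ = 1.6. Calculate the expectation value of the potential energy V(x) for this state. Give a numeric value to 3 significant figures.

9.76

⟨V⟩ = ∫ V(x)·|u|² dx / ∫|u|² dx.
With sin²θ = (1 − cos2θ)/2 on 0 ≤ x ≤ d: ∫sin²(nπx/d) dx = d/2, ∫x·sin²(nπx/d) dx = d²/4, ∫x²·sin²(nπx/d) dx = d³·(1/6 − 1/(4n²π²)); higher powers xᵏ the same way, integrating xᵏ·cos(2nπx/d) by parts.
State is unnormalized: ∫|u|² dx = 3.2850, and ∫u*·V(x)·u dx = 32.066, so ⟨V⟩ = 32.066 / 3.2850.
⟨V⟩ = 9.7612.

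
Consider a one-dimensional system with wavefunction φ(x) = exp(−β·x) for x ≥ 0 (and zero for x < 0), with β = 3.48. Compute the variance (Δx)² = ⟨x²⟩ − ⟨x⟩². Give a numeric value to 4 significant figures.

Compute ⟨x⟩ and ⟨x²⟩ separately, then (Δx)² = ⟨x²⟩ − ⟨x⟩².
Every integrand reduces to terms xʲ·e^(−2βx) on [0, ∞); use ∫₀^∞ xʲ·e^(−2βx) dx = j!/(2β)^(j+1).
Normalization: ∫|φ|² dx = 0.14368.
⟨x⟩ = 0.14368 and ⟨x²⟩ = 0.041287.
(Δx)² = 0.041287 − (0.14368)² = 0.020643.

0.02064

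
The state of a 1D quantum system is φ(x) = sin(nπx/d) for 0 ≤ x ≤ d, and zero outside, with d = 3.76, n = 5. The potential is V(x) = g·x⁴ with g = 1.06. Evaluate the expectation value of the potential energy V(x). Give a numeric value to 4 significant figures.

⟨V⟩ = ∫ V(x)·|φ|² dx / ∫|φ|² dx.
With sin²θ = (1 − cos2θ)/2 on 0 ≤ x ≤ d: ∫sin²(nπx/d) dx = d/2, ∫x·sin²(nπx/d) dx = d²/4, ∫x²·sin²(nπx/d) dx = d³·(1/6 − 1/(4n²π²)); higher powers xᵏ the same way, integrating xᵏ·cos(2nπx/d) by parts.
State is unnormalized: ∫|φ|² dx = 1.8800, and ∫φ*·V(x)·φ dx = 78.056, so ⟨V⟩ = 78.056 / 1.8800.
⟨V⟩ = 41.519.

41.52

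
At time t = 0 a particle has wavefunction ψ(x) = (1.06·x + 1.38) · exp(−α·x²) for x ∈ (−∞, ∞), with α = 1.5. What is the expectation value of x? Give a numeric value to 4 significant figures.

0.2331

⟨x⟩ = ∫ x·|ψ|² dx / ∫|ψ|² dx (integrals over the domain).
Expand each integrand as polynomial × e^(−2αx²) and use ∫x^(2j)·e^(−2αx²) dx = (2j−1)!!/(4α)^j · √(π/(2α)), odd powers → 0; here √(π/(2α)) = 1.0233.
State is unnormalized: ∫|ψ|² dx = 2.1405, and ∫ψ*·x·ψ dx = 0.49897, so ⟨x⟩ = 0.49897 / 2.1405.
⟨x⟩ = 0.23312.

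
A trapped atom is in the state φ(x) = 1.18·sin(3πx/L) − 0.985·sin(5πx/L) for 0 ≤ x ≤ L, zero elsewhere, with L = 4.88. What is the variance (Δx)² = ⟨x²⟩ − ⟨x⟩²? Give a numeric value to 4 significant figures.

0.7729

Compute ⟨x⟩ and ⟨x²⟩ separately, then (Δx)² = ⟨x²⟩ − ⟨x⟩².
On 0 ≤ x ≤ L (j ≠ l): ∫sin²(jπx/L) dx = L/2, ∫sin(jπx/L)·sin(lπx/L) dx = 0; diagonal moments ∫x·sin²(jπx/L) dx = L²/4, ∫x²·sin²(jπx/L) dx = L³·(1/6 − 1/(4j²π²)); cross terms ∫x·sin(jπx/L)·sin(lπx/L) dx = 0 for j + l even and −4jlL²/(π²(j² − l²)²) for j + l odd, ∫x²·sin(jπx/L)·sin(lπx/L) dx = (−1)^(j+l)·4jlL³/(π²(j² − l²)²); higher powers the same way via product-to-sum and parts.
Normalization: ∫|φ|² dx = 5.7648.
⟨x⟩ = 2.4400 and ⟨x²⟩ = 6.7265.
(Δx)² = 6.7265 − (2.4400)² = 0.77287.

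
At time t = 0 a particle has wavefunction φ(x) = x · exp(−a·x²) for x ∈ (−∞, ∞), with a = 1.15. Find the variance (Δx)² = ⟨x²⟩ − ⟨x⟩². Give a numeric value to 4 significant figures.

0.6522

Compute ⟨x⟩ and ⟨x²⟩ separately, then (Δx)² = ⟨x²⟩ − ⟨x⟩².
Expand each integrand as polynomial × e^(−2ax²) and use ∫x^(2j)·e^(−2ax²) dx = (2j−1)!!/(4a)^j · √(π/(2a)), odd powers → 0; here √(π/(2a)) = 1.1687.
Normalization: ∫|φ|² dx = 0.25407.
⟨x⟩ = 0.0000 and ⟨x²⟩ = 0.65217.
(Δx)² = 0.65217 − (0.0000)² = 0.65217.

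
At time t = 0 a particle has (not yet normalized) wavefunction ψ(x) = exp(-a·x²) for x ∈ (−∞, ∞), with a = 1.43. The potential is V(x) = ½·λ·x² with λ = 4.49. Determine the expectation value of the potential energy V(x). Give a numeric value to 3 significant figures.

0.392

⟨V⟩ = ∫ V(x)·|ψ|² dx / ∫|ψ|² dx.
Gaussian moments: ∫x^(2j)·e^(−2ax²) dx = (2j−1)!!/(4a)^j · √(π/(2a)), odd powers integrate to 0; here √(π/(2a)) = 1.0481.
State is unnormalized: ∫|ψ|² dx = 1.0481, and ∫ψ*·V(x)·ψ dx = 0.41135, so ⟨V⟩ = 0.41135 / 1.0481.
⟨V⟩ = 0.39248.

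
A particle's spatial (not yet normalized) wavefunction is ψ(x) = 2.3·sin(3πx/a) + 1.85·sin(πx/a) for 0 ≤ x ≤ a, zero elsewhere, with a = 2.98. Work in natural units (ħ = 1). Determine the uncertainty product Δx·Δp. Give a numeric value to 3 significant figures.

2.37

Δx = √(⟨x²⟩−⟨x⟩²), Δp = √(⟨p²⟩−⟨p⟩²).
On 0 ≤ x ≤ a (j ≠ l): ∫sin²(jπx/a) dx = a/2, ∫sin(jπx/a)·sin(lπx/a) dx = 0; diagonal moments ∫x·sin²(jπx/a) dx = a²/4, ∫x²·sin²(jπx/a) dx = a³·(1/6 − 1/(4j²π²)); cross terms ∫x·sin(jπx/a)·sin(lπx/a) dx = 0 for j + l even and −4jla²/(π²(j² − l²)²) for j + l odd, ∫x²·sin(jπx/a)·sin(lπx/a) dx = (−1)^(j+l)·4jla³/(π²(j² − l²)²); higher powers the same way via product-to-sum and parts. d²/dx² sin(jπx/a) = −(jπ/a)²·sin(jπx/a); on 0 ≤ x ≤ a, ∫sin²(jπx/a) dx = a/2 and ∫sin(jπx/a)·sin(lπx/a) dx = 0 for j ≠ l, so only diagonal terms survive in ∫|ψ|² and ∫ψ·ψ″; ∫ψ·ψ′ dx = [ψ²/2] between the walls = 0.
Normalization: ∫|ψ|² dx = 12.982.
⟨x⟩ = 1.4900, ⟨x²⟩ = 3.0826 ⇒ Δx = 0.92872.
⟨p⟩ = 0.0000, ⟨p²⟩ = 6.5099 ⇒ Δp = 2.5514.
Δx·Δp = 2.3696.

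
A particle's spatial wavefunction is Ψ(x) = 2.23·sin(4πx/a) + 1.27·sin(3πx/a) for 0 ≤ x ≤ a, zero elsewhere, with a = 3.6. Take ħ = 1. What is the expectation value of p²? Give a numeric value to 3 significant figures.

p² Ψ = −ħ² d²Ψ/dx²; ⟨p²⟩ = −ħ² ∫ Ψ*·Ψ'' dx / ∫|Ψ|² dx.
d²/dx² sin(jπx/a) = −(jπ/a)²·sin(jπx/a); on 0 ≤ x ≤ a, ∫sin²(jπx/a) dx = a/2 and ∫sin(jπx/a)·sin(lπx/a) dx = 0 for j ≠ l, so only diagonal terms survive in ∫|Ψ|² and ∫Ψ·Ψ″; ∫Ψ·Ψ′ dx = [Ψ²/2] between the walls = 0.
State is unnormalized: ∫|Ψ|² dx = 11.854, and ∫Ψ*·(−ħ² Ψ'') dx = 128.97, so ⟨p²⟩ = 128.97 / 11.854.
⟨p²⟩ = 10.879.

10.9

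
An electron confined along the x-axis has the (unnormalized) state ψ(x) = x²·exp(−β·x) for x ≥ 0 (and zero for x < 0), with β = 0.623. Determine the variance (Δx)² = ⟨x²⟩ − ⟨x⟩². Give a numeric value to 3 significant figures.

3.22

Compute ⟨x⟩ and ⟨x²⟩ separately, then (Δx)² = ⟨x²⟩ − ⟨x⟩².
Every integrand reduces to terms xʲ·e^(−2βx) on [0, ∞); use ∫₀^∞ xʲ·e^(−2βx) dx = j!/(2β)^(j+1).
Normalization: ∫|ψ|² dx = 7.9914.
⟨x⟩ = 4.0128 and ⟨x²⟩ = 19.323.
(Δx)² = 19.323 − (4.0128)² = 3.2206.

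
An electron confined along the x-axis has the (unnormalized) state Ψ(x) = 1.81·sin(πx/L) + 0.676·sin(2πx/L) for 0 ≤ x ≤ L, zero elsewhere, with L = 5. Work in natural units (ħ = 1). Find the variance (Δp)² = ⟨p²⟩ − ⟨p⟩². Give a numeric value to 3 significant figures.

Compute ⟨p⟩ and ⟨p²⟩ separately; (Δp)² = ⟨p²⟩ − ⟨p⟩².
d²/dx² sin(jπx/L) = −(jπ/L)²·sin(jπx/L); on 0 ≤ x ≤ L, ∫sin²(jπx/L) dx = L/2 and ∫sin(jπx/L)·sin(lπx/L) dx = 0 for j ≠ l, so only diagonal terms survive in ∫|Ψ|² and ∫Ψ·Ψ″; ∫Ψ·Ψ′ dx = [Ψ²/2] between the walls = 0.
Normalization: ∫|Ψ|² dx = 9.3327.
⟨p⟩ = 0.0000 and ⟨p²⟩ = 0.53976.
(Δp)² = 0.53976 − (0.0000)² = 0.53976.

0.540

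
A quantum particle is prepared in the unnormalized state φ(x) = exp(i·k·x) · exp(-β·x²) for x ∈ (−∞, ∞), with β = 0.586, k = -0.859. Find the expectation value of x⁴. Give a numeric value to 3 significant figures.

⟨x⁴⟩ = ∫ x⁴·|φ|² dx / ∫|φ|² dx (integrals over the domain).
Gaussian moments: ∫x^(2j)·e^(−2βx²) dx = (2j−1)!!/(4β)^j · √(π/(2β)), odd powers integrate to 0; here √(π/(2β)) = 1.6372.
State is unnormalized: ∫|φ|² dx = 1.6372, and ∫φ*·x⁴·φ dx = 0.89396, so ⟨x⁴⟩ = 0.89396 / 1.6372.
⟨x⁴⟩ = 0.54602.

0.546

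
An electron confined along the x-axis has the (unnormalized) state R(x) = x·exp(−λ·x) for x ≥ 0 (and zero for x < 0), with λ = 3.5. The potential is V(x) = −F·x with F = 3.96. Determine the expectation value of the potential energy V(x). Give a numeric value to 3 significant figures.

⟨V⟩ = ∫ V(x)·|R|² dx / ∫|R|² dx.
Every integrand reduces to terms xʲ·e^(−2λx) on [0, ∞); use ∫₀^∞ xʲ·e^(−2λx) dx = j!/(2λ)^(j+1).
State is unnormalized: ∫|R|² dx = 0.0058309, and ∫R*·V(x)·R dx = -0.0098959, so ⟨V⟩ = -0.0098959 / 0.0058309.
⟨V⟩ = -1.6971.

-1.70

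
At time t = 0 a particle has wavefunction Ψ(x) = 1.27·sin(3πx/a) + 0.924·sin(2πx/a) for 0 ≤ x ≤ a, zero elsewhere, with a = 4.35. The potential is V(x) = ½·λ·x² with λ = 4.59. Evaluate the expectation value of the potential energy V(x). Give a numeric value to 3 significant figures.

⟨V⟩ = ∫ V(x)·|Ψ|² dx / ∫|Ψ|² dx.
On 0 ≤ x ≤ a (j ≠ l): ∫sin²(jπx/a) dx = a/2, ∫sin(jπx/a)·sin(lπx/a) dx = 0; diagonal moments ∫x·sin²(jπx/a) dx = a²/4, ∫x²·sin²(jπx/a) dx = a³·(1/6 − 1/(4j²π²)); cross terms ∫x·sin(jπx/a)·sin(lπx/a) dx = 0 for j + l even and −4jla²/(π²(j² − l²)²) for j + l odd, ∫x²·sin(jπx/a)·sin(lπx/a) dx = (−1)^(j+l)·4jla³/(π²(j² − l²)²); higher powers the same way via product-to-sum and parts.
State is unnormalized: ∫|Ψ|² dx = 5.3650, and ∫Ψ*·V(x)·Ψ dx = 32.659, so ⟨V⟩ = 32.659 / 5.3650.
⟨V⟩ = 6.0873.

6.09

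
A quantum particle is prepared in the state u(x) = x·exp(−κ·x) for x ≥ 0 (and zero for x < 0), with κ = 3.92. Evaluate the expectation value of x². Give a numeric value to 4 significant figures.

⟨x²⟩ = ∫ x²·|u|² dx / ∫|u|² dx (integrals over the domain).
Every integrand reduces to terms xʲ·e^(−2κx) on [0, ∞); use ∫₀^∞ xʲ·e^(−2κx) dx = j!/(2κ)^(j+1).
State is unnormalized: ∫|u|² dx = 0.0041503, and ∫u*·x²·u dx = 0.00081027, so ⟨x²⟩ = 0.00081027 / 0.0041503.
⟨x²⟩ = 0.19523.

0.1952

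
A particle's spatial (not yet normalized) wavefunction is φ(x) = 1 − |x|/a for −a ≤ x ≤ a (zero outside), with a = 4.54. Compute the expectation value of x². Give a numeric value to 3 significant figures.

⟨x²⟩ = ∫ x²·|φ|² dx / ∫|φ|² dx (integrals over the domain).
φ is even, so ∫ over [−a, a] = 2∫₀ᵃ with φ = 1 − x/a there: ∫₀ᵃ (1 − x/a)² dx = a/3, ∫₀ᵃ x²(1 − x/a)² dx = a³/30, ∫₀ᵃ x⁴(1 − x/a)² dx = a⁵/105.
State is unnormalized: ∫|φ|² dx = 3.0267, and ∫φ*·x²·φ dx = 6.2384, so ⟨x²⟩ = 6.2384 / 3.0267.
⟨x²⟩ = 2.0612.

2.06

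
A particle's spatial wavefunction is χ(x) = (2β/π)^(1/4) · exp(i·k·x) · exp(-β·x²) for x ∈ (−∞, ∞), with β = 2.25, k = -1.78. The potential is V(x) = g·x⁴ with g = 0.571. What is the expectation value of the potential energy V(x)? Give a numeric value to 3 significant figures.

0.0211

⟨V⟩ = ∫ V(x)·|χ|² dx.
Gaussian moments: ∫x^(2j)·e^(−2βx²) dx = (2j−1)!!/(4β)^j · √(π/(2β)), odd powers integrate to 0; here √(π/(2β)) = 0.83554.
⟨V⟩ = 0.021148.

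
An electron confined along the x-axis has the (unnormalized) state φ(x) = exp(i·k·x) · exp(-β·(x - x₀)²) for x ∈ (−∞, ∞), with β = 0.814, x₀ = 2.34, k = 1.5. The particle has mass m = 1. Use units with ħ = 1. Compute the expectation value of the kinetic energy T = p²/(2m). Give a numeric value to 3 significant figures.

T = −(ħ²/2m) d²/dx², so ⟨T⟩ = −(ħ²/2m) ∫ φ*·φ'' dx / ∫|φ|² dx; with m = 1.
Gaussian moments (u = x − x₀): ∫u^(2j)·e^(−2βu²) du = (2j−1)!!/(4β)^j · √(π/(2β)), odd powers integrate to 0; here √(π/(2β)) = 1.3891. Derivatives: φ′ = (ik − 2βu)·φ, φ″ = ((ik − 2βu)² − 2β)·φ; the odd-in-u pieces drop out.
State is unnormalized: ∫|φ|² dx = 1.3891, and ∫φ*·(−ħ²/2m · φ'') dx = 2.1282, so ⟨T⟩ = 2.1282 / 1.3891.
⟨T⟩ = 1.5320.

1.53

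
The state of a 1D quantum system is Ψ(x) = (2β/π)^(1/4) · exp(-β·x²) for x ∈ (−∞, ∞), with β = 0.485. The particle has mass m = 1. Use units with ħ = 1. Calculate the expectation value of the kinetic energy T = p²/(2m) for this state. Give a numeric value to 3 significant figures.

T = −(ħ²/2m) d²/dx², so ⟨T⟩ = −(ħ²/2m) ∫ Ψ*·Ψ'' dx; with m = 1.
Gaussian moments: ∫x^(2j)·e^(−2βx²) dx = (2j−1)!!/(4β)^j · √(π/(2β)), odd powers integrate to 0; here √(π/(2β)) = 1.7997. Derivatives: d/dx e^(−βx²) = −2βx·e^(−βx²), d²/dx² e^(−βx²) = (4β²x² − 2β)·e^(−βx²).
⟨T⟩ = 0.24250.

0.243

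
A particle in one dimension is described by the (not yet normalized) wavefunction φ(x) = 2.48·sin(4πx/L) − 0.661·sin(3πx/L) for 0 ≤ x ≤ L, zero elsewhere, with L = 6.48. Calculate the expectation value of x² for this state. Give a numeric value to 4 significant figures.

⟨x²⟩ = ∫ x²·|φ|² dx / ∫|φ|² dx (integrals over the domain).
On 0 ≤ x ≤ L (j ≠ l): ∫sin²(jπx/L) dx = L/2, ∫sin(jπx/L)·sin(lπx/L) dx = 0; diagonal moments ∫x·sin²(jπx/L) dx = L²/4, ∫x²·sin²(jπx/L) dx = L³·(1/6 − 1/(4j²π²)); cross terms ∫x·sin(jπx/L)·sin(lπx/L) dx = 0 for j + l even and −4jlL²/(π²(j² − l²)²) for j + l odd, ∫x²·sin(jπx/L)·sin(lπx/L) dx = (−1)^(j+l)·4jlL³/(π²(j² − l²)²); higher powers the same way via product-to-sum and parts.
State is unnormalized: ∫|φ|² dx = 21.343, and ∫φ*·x²·φ dx = 384.29, so ⟨x²⟩ = 384.29 / 21.343.
⟨x²⟩ = 18.006.

18.01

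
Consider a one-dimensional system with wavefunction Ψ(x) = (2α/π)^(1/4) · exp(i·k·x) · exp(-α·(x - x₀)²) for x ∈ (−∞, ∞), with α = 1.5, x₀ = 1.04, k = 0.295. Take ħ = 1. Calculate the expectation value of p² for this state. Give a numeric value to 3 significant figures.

p² Ψ = −ħ² d²Ψ/dx²; ⟨p²⟩ = −ħ² ∫ Ψ*·Ψ'' dx.
Gaussian moments (u = x − x₀): ∫u^(2j)·e^(−2αu²) du = (2j−1)!!/(4α)^j · √(π/(2α)), odd powers integrate to 0; here √(π/(2α)) = 1.0233. Derivatives: Ψ′ = (ik − 2αu)·Ψ, Ψ″ = ((ik − 2αu)² − 2α)·Ψ; the odd-in-u pieces drop out.
⟨p²⟩ = 1.5870.

1.59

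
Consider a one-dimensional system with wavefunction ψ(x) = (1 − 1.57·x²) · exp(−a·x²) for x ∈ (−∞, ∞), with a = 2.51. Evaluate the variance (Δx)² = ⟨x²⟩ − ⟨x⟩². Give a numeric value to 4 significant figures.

Compute ⟨x⟩ and ⟨x²⟩ separately, then (Δx)² = ⟨x²⟩ − ⟨x⟩².
Expand each integrand as polynomial × e^(−2ax²) and use ∫x^(2j)·e^(−2ax²) dx = (2j−1)!!/(4a)^j · √(π/(2a)), odd powers → 0; here √(π/(2a)) = 0.79108.
Normalization: ∫|ψ|² dx = 0.60171.
⟨x⟩ = 0.0000 and ⟨x²⟩ = 0.056118.
(Δx)² = 0.056118 − (0.0000)² = 0.056118.

0.05612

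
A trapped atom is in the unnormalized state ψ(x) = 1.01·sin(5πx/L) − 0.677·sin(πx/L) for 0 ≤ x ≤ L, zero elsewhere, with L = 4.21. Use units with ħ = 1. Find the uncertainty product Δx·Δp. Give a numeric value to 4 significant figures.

3.217

Δx = √(⟨x²⟩−⟨x⟩²), Δp = √(⟨p²⟩−⟨p⟩²).
On 0 ≤ x ≤ L (j ≠ l): ∫sin²(jπx/L) dx = L/2, ∫sin(jπx/L)·sin(lπx/L) dx = 0; diagonal moments ∫x·sin²(jπx/L) dx = L²/4, ∫x²·sin²(jπx/L) dx = L³·(1/6 − 1/(4j²π²)); cross terms ∫x·sin(jπx/L)·sin(lπx/L) dx = 0 for j + l even and −4jlL²/(π²(j² − l²)²) for j + l odd, ∫x²·sin(jπx/L)·sin(lπx/L) dx = (−1)^(j+l)·4jlL³/(π²(j² − l²)²); higher powers the same way via product-to-sum and parts. d²/dx² sin(jπx/L) = −(jπ/L)²·sin(jπx/L); on 0 ≤ x ≤ L, ∫sin²(jπx/L) dx = L/2 and ∫sin(jπx/L)·sin(lπx/L) dx = 0 for j ≠ l, so only diagonal terms survive in ∫|ψ|² and ∫ψ·ψ″; ∫ψ·ψ′ dx = [ψ²/2] between the walls = 0.
Normalization: ∫|ψ|² dx = 3.1121.
⟨x⟩ = 2.1050, ⟨x²⟩ = 5.4895 ⇒ Δx = 1.0288.
⟨p⟩ = 0.0000, ⟨p²⟩ = 9.7781 ⇒ Δp = 3.1270.
Δx·Δp = 3.2172.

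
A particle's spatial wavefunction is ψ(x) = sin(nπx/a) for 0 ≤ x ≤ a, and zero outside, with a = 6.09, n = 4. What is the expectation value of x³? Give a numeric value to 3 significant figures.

⟨x³⟩ = ∫ x³·|ψ|² dx / ∫|ψ|² dx (integrals over the domain).
With sin²θ = (1 − cos2θ)/2 on 0 ≤ x ≤ a: ∫sin²(nπx/a) dx = a/2, ∫x·sin²(nπx/a) dx = a²/4, ∫x²·sin²(nπx/a) dx = a³·(1/6 − 1/(4n²π²)); higher powers xᵏ the same way, integrating xᵏ·cos(2nπx/a) by parts.
State is unnormalized: ∫|ψ|² dx = 3.0450, and ∫ψ*·x³·ψ dx = 168.67, so ⟨x³⟩ = 168.67 / 3.0450.
⟨x³⟩ = 55.394.

55.4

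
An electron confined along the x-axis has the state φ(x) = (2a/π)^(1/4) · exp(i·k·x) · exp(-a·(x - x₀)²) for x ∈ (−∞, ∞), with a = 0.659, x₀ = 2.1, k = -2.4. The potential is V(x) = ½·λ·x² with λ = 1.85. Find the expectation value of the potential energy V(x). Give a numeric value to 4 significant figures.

⟨V⟩ = ∫ V(x)·|φ|² dx.
Gaussian moments (u = x − x₀): ∫u^(2j)·e^(−2au²) du = (2j−1)!!/(4a)^j · √(π/(2a)), odd powers integrate to 0; here √(π/(2a)) = 1.5439.
⟨V⟩ = 4.4302.

4.430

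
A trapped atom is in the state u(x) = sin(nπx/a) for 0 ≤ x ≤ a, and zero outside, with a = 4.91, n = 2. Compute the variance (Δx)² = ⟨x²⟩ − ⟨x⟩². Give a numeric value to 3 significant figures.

1.70

Compute ⟨x⟩ and ⟨x²⟩ separately, then (Δx)² = ⟨x²⟩ − ⟨x⟩².
With sin²θ = (1 − cos2θ)/2 on 0 ≤ x ≤ a: ∫sin²(nπx/a) dx = a/2, ∫x·sin²(nπx/a) dx = a²/4, ∫x²·sin²(nπx/a) dx = a³·(1/6 − 1/(4n²π²)); higher powers xᵏ the same way, integrating xᵏ·cos(2nπx/a) by parts.
Normalization: ∫|u|² dx = 2.4550.
⟨x⟩ = 2.4550 and ⟨x²⟩ = 7.7307.
(Δx)² = 7.7307 − (2.4550)² = 1.7037.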